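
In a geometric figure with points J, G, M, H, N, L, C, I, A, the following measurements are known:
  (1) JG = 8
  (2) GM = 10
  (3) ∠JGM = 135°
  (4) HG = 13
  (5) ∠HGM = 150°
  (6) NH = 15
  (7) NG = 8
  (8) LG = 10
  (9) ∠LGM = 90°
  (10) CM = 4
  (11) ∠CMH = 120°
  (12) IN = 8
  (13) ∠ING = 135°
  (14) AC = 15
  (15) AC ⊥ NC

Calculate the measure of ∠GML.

Step 1: By the law of cosines on triangle MGL: ML² = 10² + 10² − 2·10·10·cos(90°) = 200, so ML = 10·√2.
Step 2: By the inverse law of cosines on triangle GML: cos(∠GML) = (10² + (10·√2)² − 10²) / (2·10·10·√2) = 200/282.84 = 0.7071, so ∠GML = 45°.

Therefore, the measure of angle ∠GML = 45°.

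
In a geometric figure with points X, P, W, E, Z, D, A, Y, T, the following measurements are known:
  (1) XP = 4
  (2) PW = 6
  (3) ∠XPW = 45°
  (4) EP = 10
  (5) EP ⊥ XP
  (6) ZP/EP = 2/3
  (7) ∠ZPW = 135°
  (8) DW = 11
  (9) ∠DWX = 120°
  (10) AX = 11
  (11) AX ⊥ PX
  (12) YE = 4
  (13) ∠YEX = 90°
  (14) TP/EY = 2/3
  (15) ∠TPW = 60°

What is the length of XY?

Step 1: By the law of cosines on triangle EPX: EX² = 10² + 4² − 2·10·4·cos(90°) = 116, so EX = 2·√29.
Step 2: By the law of cosines on triangle XEY: XY² = (2·√29)² + 4² − 2·2·√29·4·cos(90°) = 132, so XY = 2·√33.

Therefore, the length of XY = 2·√33.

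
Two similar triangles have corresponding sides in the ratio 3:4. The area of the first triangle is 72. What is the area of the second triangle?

The ratio of areas of similar triangles = (side ratio)^2.
Side ratio = 3:4, so area ratio = 9:16.
Area of the second triangle / Area of the first triangle = 16/9
Area of the second triangle = 72 * 16/9 = 128

128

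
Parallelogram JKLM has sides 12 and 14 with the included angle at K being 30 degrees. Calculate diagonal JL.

Law of cosines: d^2 = 12^2 + 14^2 - 2(12)(14)cos(30°) = 340 - 168*sqrt(3), so d = 2*sqrt(85 - 42*sqrt(3)).

2*sqrt(85 - 42*sqrt(3))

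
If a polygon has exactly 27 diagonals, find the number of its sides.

Using d = n(n - 3)/2, we solve 27 = n(n - 3)/2.
So n(n - 3) = 54.
Testing n = 9: 9 * 6 = 54 = 54. Correct.
The polygon has 9 sides.

9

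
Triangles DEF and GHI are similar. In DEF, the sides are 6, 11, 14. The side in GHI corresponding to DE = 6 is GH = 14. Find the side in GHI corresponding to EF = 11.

Similar triangles have proportional sides. Setting up the proportion:
GH / DE = HI / EF
14 / 6 = HI / 11
HI = 11 * 14 / 6 = 77/3.

77/3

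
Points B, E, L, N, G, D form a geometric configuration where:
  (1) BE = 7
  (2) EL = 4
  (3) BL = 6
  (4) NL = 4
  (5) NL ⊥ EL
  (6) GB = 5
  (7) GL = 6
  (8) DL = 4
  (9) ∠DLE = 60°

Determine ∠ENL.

Step 1: By the law of cosines on triangle NLE: NE² = 4² + 4² − 2·4·4·cos(90°) = 32, so NE = 4·√2.
Step 2: By the inverse law of cosines on triangle ENL: cos(∠ENL) = ((4·√2)² + 4² − 4²) / (2·4·√2·4) = 32/45.25 = 0.7071, so ∠ENL = 45°.

Therefore, the measure of angle ∠ENL = 45°.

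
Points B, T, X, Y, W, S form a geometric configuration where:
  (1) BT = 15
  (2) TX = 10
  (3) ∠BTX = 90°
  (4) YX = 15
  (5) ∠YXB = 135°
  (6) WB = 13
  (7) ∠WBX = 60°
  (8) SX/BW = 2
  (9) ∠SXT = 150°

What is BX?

Step 1: By the law of cosines on triangle BTX: BX² = 15² + 10² − 2·15·10·cos(90°) = 325, so BX = 5·√13.

Therefore, the length of BX = 5·√13.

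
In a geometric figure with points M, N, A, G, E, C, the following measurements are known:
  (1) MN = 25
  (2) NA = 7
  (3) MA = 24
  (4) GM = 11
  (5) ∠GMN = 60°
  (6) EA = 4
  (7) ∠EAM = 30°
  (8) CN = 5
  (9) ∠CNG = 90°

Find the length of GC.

Step 1: By the law of cosines on triangle GMN: GN² = 11² + 25² − 2·11·25·cos(60°) = 471, so GN ≈ 21.7.
Step 2: By the law of cosines on triangle GNC: GC² = 21.7² + 5² − 2·21.7·5·cos(90°) = 496, so GC = 4·√31.

Therefore, the length of GC = 4·√31.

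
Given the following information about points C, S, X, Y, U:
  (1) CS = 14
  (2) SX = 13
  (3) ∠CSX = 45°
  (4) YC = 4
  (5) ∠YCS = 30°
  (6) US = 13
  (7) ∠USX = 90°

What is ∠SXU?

Step 1: By the law of cosines on triangle XSU: XU² = 13² + 13² − 2·13·13·cos(90°) = 338, so XU = 13·√2.
Step 2: By the inverse law of cosines on triangle SXU: cos(∠SXU) = (13² + (13·√2)² − 13²) / (2·13·13·√2) = 338/478 = 0.7071, so ∠SXU = 45°.

Therefore, the measure of angle ∠SXU = 45°.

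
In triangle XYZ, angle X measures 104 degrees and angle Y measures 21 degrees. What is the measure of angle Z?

The interior angles sum to 180°: angle Z = 180 - 104 - 21 = 55°.
The triangle is obtuse (angles 104°, 21°, 55°).

55 degrees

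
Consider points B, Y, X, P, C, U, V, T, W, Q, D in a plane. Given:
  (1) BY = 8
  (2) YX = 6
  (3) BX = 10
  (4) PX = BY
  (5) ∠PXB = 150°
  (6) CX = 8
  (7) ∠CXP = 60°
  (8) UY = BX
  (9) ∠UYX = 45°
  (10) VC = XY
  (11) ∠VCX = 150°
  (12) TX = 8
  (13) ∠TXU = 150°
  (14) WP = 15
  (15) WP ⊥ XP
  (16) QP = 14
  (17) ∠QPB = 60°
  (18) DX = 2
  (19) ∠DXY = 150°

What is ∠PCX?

From the given relations: PX = BY = 8.
Step 1: By the law of cosines on triangle CXP: CP² = 8² + 8² − 2·8·8·cos(60°) = 64, so CP = 8.
Step 2: By the inverse law of cosines on triangle PCX: cos(∠PCX) = (8² + 8² − 8²) / (2·8·8) = 64/128 = 0.5, so ∠PCX = 60°.

Therefore, the measure of angle ∠PCX = 60°.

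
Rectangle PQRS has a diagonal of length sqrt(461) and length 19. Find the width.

Using the Pythagorean theorem: d^2 = a^2 + b^2
b^2 = d^2 - a^2
b^2 = 461 - 361
b^2 = 100
b = sqrt(100) = 10

10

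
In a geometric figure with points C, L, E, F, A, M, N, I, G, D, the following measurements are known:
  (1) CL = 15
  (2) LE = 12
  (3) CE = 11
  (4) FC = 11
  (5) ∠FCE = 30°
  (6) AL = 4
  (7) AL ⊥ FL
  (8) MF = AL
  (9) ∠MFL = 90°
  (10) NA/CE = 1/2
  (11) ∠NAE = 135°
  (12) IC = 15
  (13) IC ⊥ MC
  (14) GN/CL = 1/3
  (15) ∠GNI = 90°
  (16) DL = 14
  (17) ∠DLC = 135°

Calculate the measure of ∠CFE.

Step 1: By the law of cosines on triangle FCE: FE² = 11² + 11² − 2·11·11·cos(30°) = 32.42, so FE ≈ 5.69.
Step 2: By the inverse law of cosines on triangle CFE: cos(∠CFE) = (11² + 5.69² − 11²) / (2·11·5.69) = 32.42/125.27 = 0.2588, so ∠CFE = 75°.

Therefore, the measure of angle ∠CFE = 75°.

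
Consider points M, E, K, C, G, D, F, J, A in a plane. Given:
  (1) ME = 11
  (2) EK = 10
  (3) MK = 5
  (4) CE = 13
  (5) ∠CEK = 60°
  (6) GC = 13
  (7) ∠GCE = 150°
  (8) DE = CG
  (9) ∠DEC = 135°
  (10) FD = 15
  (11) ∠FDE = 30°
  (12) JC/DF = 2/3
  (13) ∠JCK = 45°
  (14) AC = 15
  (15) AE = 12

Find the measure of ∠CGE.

Step 1: By the law of cosines on triangle GCE: GE² = 13² + 13² − 2·13·13·cos(150°) = 630.72, so GE ≈ 25.11.
Step 2: By the inverse law of cosines on triangle CGE: cos(∠CGE) = (13² + 25.11² − 13²) / (2·13·25.11) = 630.72/652.97 = 0.9659, so ∠CGE = 15°.

Therefore, the measure of angle ∠CGE = 15°.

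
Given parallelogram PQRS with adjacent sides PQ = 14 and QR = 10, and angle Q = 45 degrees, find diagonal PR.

The diagonal of a parallelogram can be found by treating two adjacent sides and the diagonal as a triangle.
Applying the law of cosines with sides 14, 10 and included angle 45°:
d^2 = 196 + 100 - 280*cos(45°) = 296 - 140*sqrt(2)
d = 2*sqrt(74 - 35*sqrt(2))

2*sqrt(74 - 35*sqrt(2))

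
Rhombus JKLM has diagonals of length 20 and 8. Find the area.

Area of a rhombus = (d1 * d2) / 2
Area = (20 * 8) / 2
Area = 160 / 2
Area = 80

80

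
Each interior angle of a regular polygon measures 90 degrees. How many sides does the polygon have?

Each interior angle of a regular n-gon is (n - 2) * 180 / n.
Setting this equal to 90:
(n - 2) * 180 / n = 90
Each exterior angle = 180 - 90 = 90 degrees.
Since exterior angles sum to 360: n = 360 / 90 = 4.

4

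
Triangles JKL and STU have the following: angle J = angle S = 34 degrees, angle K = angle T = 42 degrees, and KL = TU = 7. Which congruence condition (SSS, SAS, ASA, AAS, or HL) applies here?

The given information matches AAS: Two pairs of corresponding angles and a non-included side are equal (Angle-Angle-Side).

AAS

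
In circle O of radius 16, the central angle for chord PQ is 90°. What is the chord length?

Chord length = 2r sin(θ/2)
= 2 × 16 × sin(90°/2)
= 2 × 16 × sin(45°)
= 16*sqrt(2)

16*sqrt(2)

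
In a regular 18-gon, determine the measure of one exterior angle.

Each exterior angle of a regular n-gon is 360 / n.
For n = 18: 360 / 18 = 20 degrees.

20 degrees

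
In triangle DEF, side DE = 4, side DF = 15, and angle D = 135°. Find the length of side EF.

By the law of cosines: EF^2 = DE^2 + DF^2 - 2*DE*DF*cos(D)
EF^2 = 4^2 + 15^2 - 2*4*15*cos(135°)
EF^2 = 16 + 225 - 120*(-sqrt(2)/2)
EF^2 = 60*sqrt(2) + 241
EF = sqrt(60*sqrt(2) + 241)

sqrt(60*sqrt(2) + 241)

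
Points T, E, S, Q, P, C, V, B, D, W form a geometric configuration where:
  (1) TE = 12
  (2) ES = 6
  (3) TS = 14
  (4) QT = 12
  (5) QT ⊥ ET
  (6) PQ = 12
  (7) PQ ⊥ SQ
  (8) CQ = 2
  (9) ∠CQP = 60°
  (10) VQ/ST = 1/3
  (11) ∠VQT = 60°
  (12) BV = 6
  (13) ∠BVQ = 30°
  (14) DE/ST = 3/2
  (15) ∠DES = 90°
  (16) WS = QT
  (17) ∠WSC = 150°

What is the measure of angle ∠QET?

Step 1: By the law of cosines on triangle ETQ: EQ² = 12² + 12² − 2·12·12·cos(90°) = 288, so EQ = 12·√2.
Step 2: By the inverse law of cosines on triangle QET: cos(∠QET) = ((12·√2)² + 12² − 12²) / (2·12·√2·12) = 288/407.29 = 0.7071, so ∠QET = 45°.

Therefore, the measure of angle ∠QET = 45°.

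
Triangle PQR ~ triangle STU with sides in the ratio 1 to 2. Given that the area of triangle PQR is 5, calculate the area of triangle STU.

The ratio of areas of similar triangles = (side ratio)^2.
Side ratio = 1:2, so area ratio = 1:4.
Area of STU / Area of PQR = 4/1
Area of STU = 5 * 4/1 = 20

20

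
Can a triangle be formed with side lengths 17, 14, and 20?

Check all three triangle inequalities:
17 + 14 = 31 > 20 ✓
17 + 20 = 37 > 14 ✓
14 + 20 = 34 > 17 ✓
All conditions hold, so these sides form a valid triangle.

Yes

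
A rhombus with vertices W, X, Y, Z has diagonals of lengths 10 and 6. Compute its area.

Area = (10 * 6) / 2 = 60 / 2 = 30

30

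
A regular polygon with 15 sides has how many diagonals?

Total line segments between 15 vertices = C(15,2) = 105.
Subtract the 15 sides: 105 - 15 = 90 diagonals.

90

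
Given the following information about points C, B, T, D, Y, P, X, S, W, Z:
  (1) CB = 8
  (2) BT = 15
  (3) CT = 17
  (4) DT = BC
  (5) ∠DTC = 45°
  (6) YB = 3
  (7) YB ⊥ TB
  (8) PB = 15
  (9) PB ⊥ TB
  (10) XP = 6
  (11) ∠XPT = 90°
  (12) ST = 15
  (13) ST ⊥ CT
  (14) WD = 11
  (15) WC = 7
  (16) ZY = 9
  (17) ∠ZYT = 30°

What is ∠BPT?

Step 1: By the law of cosines on triangle PBT: PT² = 15² + 15² − 2·15·15·cos(90°) = 450, so PT = 15·√2.
Step 2: By the inverse law of cosines on triangle BPT: cos(∠BPT) = (15² + (15·√2)² − 15²) / (2·15·15·√2) = 450/636.4 = 0.7071, so ∠BPT = 45°.

Therefore, the measure of angle ∠BPT = 45°.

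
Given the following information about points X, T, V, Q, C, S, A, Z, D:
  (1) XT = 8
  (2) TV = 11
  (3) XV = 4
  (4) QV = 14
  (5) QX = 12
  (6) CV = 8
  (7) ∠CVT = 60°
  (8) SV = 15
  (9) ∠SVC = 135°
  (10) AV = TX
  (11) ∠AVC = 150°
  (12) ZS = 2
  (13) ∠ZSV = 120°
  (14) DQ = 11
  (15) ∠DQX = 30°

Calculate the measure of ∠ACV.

From the given relations: AV = TX = 8.
Step 1: By the law of cosines on triangle CVA: CA² = 8² + 8² − 2·8·8·cos(150°) = 238.85, so CA ≈ 15.45.
Step 2: By the inverse law of cosines on triangle ACV: cos(∠ACV) = (15.45² + 8² − 8²) / (2·15.45·8) = 238.85/247.28 = 0.9659, so ∠ACV = 15°.

Therefore, the measure of angle ∠ACV = 15°.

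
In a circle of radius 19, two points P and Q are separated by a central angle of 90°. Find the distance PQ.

Chord length = 2r sin(θ/2)
= 2 × 19 × sin(90°/2)
= 2 × 19 × sin(45°)
= 19*sqrt(2)

19*sqrt(2)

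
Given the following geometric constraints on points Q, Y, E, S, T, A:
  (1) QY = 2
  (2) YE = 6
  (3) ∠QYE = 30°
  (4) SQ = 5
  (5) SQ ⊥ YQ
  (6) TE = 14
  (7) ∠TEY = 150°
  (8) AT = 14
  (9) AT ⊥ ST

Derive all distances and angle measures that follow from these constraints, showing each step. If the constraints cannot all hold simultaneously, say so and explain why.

The constraints are consistent.

Step 1: From QY = 2, YE = 6, and ∠QYE = 30°, by the law of cosines:
  QE² = QY² + YE² - 2·QY·YE·cos(30°) = 4 + 36 - 20.78 = 19.22
  QE ≈ 4.38

Step 2: From YQ = 2, QS = 5, and ∠YQS = 90°, by the law of cosines:
  YS² = YQ² + QS² - 2·YQ·QS·cos(90°) = 4 + 25 - 0 = 29
  YS = √29

Step 3: From YE = 6, ET = 14, and ∠YET = 150°, by the law of cosines:
  YT² = YE² + ET² - 2·YE·ET·cos(150°) = 36 + 196 + 145.5 = 377.5
  YT ≈ 19.43

Step 4: From QE = 4.38, QY = 2, EY = 6, by the inverse law of cosines:
  cos(∠EQY) = (QE² + QY² - EY²) / (2·QE·QY)
  ∠EQY = 136.81°

Step 5: From YE = 6, YT = 19.43, ET = 14, by the inverse law of cosines:
  cos(∠EYT) = (YE² + YT² - ET²) / (2·YE·YT)
  ∠EYT = 21.12°

Step 6: From YQ = 2, YS = √29, QS = 5, by the inverse law of cosines:
  cos(∠QYS) = (YQ² + YS² - QS²) / (2·YQ·YS)
  ∠QYS = 68.2°

Step 7: From EQ = 4.38, EY = 6, QY = 2, by the inverse law of cosines:
  cos(∠QEY) = (EQ² + EY² - QY²) / (2·EQ·EY)
  ∠QEY = 13.19°

Step 8: From SQ = 5, SY = √29, QY = 2, by the inverse law of cosines:
  cos(∠QSY) = (SQ² + SY² - QY²) / (2·SQ·SY)
  ∠QSY = 21.8°

Step 9: From TE = 14, TY = 19.43, EY = 6, by the inverse law of cosines:
  cos(∠ETY) = (TE² + TY² - EY²) / (2·TE·TY)
  ∠ETY = 8.88°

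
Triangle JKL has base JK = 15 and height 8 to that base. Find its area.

Area = (1/2)(15)(8) = 60

60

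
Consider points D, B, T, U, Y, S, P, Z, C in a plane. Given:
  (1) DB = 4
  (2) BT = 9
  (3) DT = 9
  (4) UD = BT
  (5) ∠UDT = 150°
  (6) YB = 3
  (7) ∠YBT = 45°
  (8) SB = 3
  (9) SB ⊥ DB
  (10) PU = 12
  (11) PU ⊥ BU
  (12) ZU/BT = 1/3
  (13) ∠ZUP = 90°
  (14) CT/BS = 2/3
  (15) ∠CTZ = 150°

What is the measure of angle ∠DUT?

From the given relations: UD = BT = 9.
Step 1: By the law of cosines on triangle UDT: UT² = 9² + 9² − 2·9·9·cos(150°) = 302.3, so UT ≈ 17.39.
Step 2: By the inverse law of cosines on triangle DUT: cos(∠DUT) = (9² + 17.39² − 9²) / (2·9·17.39) = 302.3/312.96 = 0.9659, so ∠DUT = 15°.

Therefore, the measure of angle ∠DUT = 15°.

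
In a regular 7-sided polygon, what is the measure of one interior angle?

Each interior angle of a regular n-gon is (n - 2) * 180 / n.
For n = 7: (7 - 2) * 180 / 7 = 900/7 = 900/7 degrees.

900/7 degrees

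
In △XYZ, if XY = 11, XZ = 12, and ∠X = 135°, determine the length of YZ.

When two sides and the included angle are known, the law of cosines gives the third side.
c^2 = a^2 + b^2 - 2ab cos(C) generalizes the Pythagorean theorem to non-right triangles.
Here: YZ^2 = 121 + 144 - 264*(-sqrt(2)/2) = 132*sqrt(2) + 265
YZ = sqrt(132*sqrt(2) + 265)

sqrt(132*sqrt(2) + 265)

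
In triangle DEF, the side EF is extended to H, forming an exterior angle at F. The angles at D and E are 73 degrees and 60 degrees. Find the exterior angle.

The interior angle at F is 180 - 73 - 60 = 47 degrees.
The exterior angle and interior angle at F are supplementary:
Exterior angle = 180 - 47 = 133 degrees.

133 degrees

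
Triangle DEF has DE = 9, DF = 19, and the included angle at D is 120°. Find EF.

When two sides and the included angle are known, the law of cosines gives the third side.
c^2 = a^2 + b^2 - 2ab cos(C) generalizes the Pythagorean theorem to non-right triangles.
Here: EF^2 = 81 + 361 - 342*(-1/2) = 613
EF = sqrt(613)

sqrt(613)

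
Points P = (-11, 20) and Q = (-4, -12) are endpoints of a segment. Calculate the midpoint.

M = ((x₁ + x₂)/2, (y₁ + y₂)/2)
= ((-11 + -4)/2, (20 + -12)/2)
= (-15/2, 8/2) = (-15/2, 4)

(-15/2, 4)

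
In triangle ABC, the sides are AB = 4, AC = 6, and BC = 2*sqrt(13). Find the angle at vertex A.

When all three sides of a triangle are known, the law of cosines can be rearranged to find any angle.
cos(C) = (a² + b² - c²) / (2ab) gives cos(A) = 0.
Taking the inverse cosine: A = 90°.

90°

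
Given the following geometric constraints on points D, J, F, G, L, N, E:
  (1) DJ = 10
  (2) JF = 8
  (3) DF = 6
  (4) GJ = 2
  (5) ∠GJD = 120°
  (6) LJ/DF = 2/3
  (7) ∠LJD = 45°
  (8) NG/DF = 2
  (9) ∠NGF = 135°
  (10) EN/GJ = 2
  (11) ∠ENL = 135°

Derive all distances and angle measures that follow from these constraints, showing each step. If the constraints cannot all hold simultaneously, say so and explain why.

The constraints are consistent.

From the given relations:
  LJ = 2/3·DF = 2/3·6 = 4
  NG = 2·DF = 2·6 = 12
  EN = 2·GJ = 2·2 = 4

Step 1: From DJ = 10, JG = 2, and ∠DJG = 120°, by the law of cosines:
  DG² = DJ² + JG² - 2·DJ·JG·cos(120°) = 100 + 4 + 20 = 124
  DG = 2·√31

Step 2: From DJ = 10, JL = 4, and ∠DJL = 45°, by the law of cosines:
  DL² = DJ² + JL² - 2·DJ·JL·cos(45°) = 100 + 16 - 56.57 = 59.43
  DL ≈ 7.71

Step 3: From DF = 6, DJ = 10, FJ = 8, by the inverse law of cosines:
  cos(∠FDJ) = (DF² + DJ² - FJ²) / (2·DF·DJ)
  ∠FDJ = 53.13°

Step 4: From JD = 10, JF = 8, DF = 6, by the inverse law of cosines:
  cos(∠DJF) = (JD² + JF² - DF²) / (2·JD·JF)
  ∠DJF = 36.87°

Step 5: From FD = 6, FJ = 8, DJ = 10, by the inverse law of cosines:
  cos(∠DFJ) = (FD² + FJ² - DJ²) / (2·FD·FJ)
  ∠DFJ = 90°

Step 6: From DG = 2·√31, DJ = 10, GJ = 2, by the inverse law of cosines:
  cos(∠GDJ) = (DG² + DJ² - GJ²) / (2·DG·DJ)
  ∠GDJ = 8.95°

Step 7: From DJ = 10, DL = 7.71, JL = 4, by the inverse law of cosines:
  cos(∠JDL) = (DJ² + DL² - JL²) / (2·DJ·DL)
  ∠JDL = 21.52°

Step 8: From GD = 2·√31, GJ = 2, DJ = 10, by the inverse law of cosines:
  cos(∠DGJ) = (GD² + GJ² - DJ²) / (2·GD·GJ)
  ∠DGJ = 51.05°

Step 9: From LD = 7.71, LJ = 4, DJ = 10, by the inverse law of cosines:
  cos(∠DLJ) = (LD² + LJ² - DJ²) / (2·LD·LJ)
  ∠DLJ = 113.48°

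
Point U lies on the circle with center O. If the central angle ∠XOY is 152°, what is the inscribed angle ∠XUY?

Inscribed angle = 152° / 2 = 76° (inscribed angle theorem).

76°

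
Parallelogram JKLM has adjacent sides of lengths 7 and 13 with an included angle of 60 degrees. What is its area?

Area = 7 * 13 * sin(60°) = 91 * sqrt(3)/2 = 91*sqrt(3)/2

91*sqrt(3)/2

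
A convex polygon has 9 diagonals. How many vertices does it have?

Using d = n(n - 3)/2, we solve 9 = n(n - 3)/2.
So n(n - 3) = 18.
Testing n = 6: 6 * 3 = 18 = 18. Correct.
The polygon has 6 sides.

6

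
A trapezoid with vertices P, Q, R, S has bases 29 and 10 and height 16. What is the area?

Area = (29 + 10) * 16 / 2 = 624 / 2 = 312

312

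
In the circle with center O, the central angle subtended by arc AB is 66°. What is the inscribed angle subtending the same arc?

Inscribed angle = 66° / 2 = 33° (inscribed angle theorem).

33°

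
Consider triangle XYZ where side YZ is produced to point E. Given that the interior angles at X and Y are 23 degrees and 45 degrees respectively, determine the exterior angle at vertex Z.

Exterior angle = 23 + 45 = 68 degrees (exterior angle theorem).

68 degrees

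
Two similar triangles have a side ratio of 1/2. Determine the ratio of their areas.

The ratio of areas of similar triangles equals the square of the side ratio.
Side ratio = 1:2
Area ratio = (1/2)^2 = 1/4 = 1:4

1:4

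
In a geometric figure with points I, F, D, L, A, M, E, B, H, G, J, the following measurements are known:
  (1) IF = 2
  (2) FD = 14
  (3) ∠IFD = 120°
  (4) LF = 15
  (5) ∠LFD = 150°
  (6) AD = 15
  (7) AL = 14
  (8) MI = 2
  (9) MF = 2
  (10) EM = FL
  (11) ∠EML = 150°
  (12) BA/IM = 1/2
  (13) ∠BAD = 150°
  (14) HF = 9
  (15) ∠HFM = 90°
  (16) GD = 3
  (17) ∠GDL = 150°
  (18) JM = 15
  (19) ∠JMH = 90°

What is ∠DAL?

Step 1: By the law of cosines on triangle DFL: DL² = 14² + 15² − 2·14·15·cos(150°) = 784.73, so DL ≈ 28.01.
Step 2: By the inverse law of cosines on triangle DAL: cos(∠DAL) = (15² + 14² − 28.01²) / (2·15·14) = -363.73/420 = -0.866, so ∠DAL = 150°.

Therefore, the measure of angle ∠DAL = 150°.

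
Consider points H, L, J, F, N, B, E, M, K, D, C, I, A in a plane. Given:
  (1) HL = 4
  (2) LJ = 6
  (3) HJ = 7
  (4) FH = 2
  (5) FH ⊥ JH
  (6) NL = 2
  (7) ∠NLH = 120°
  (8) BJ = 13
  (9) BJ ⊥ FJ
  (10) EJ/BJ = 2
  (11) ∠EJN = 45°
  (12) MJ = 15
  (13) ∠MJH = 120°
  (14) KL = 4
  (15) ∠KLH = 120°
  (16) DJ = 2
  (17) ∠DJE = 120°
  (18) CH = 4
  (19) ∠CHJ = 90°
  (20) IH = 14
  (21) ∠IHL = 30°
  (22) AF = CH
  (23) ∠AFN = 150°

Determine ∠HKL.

Step 1: By the law of cosines on triangle KLH: KH² = 4² + 4² − 2·4·4·cos(120°) = 48, so KH = 4·√3.
Step 2: By the inverse law of cosines on triangle HKL: cos(∠HKL) = ((4·√3)² + 4² − 4²) / (2·4·√3·4) = 48/55.43 = 0.866, so ∠HKL = 30°.

Therefore, the measure of angle ∠HKL = 30°.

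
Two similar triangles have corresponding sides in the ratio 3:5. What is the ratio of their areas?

Area ratio = (side ratio)^2 = (3/5)^2 = 9:25.

9:25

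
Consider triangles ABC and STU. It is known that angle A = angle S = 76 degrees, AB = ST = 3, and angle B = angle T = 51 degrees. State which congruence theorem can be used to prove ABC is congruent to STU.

The given information matches ASA: Two pairs of corresponding angles and the included side are equal (Angle-Side-Angle).

ASA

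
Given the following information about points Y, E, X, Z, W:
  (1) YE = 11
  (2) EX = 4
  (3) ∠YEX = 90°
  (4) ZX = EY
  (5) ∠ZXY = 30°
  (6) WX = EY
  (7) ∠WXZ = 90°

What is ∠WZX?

From the given relations: ZX = EY = 11; WX = EY = 11.
Step 1: By the law of cosines on triangle ZXW: ZW² = 11² + 11² − 2·11·11·cos(90°) = 242, so ZW = 11·√2.
Step 2: By the inverse law of cosines on triangle WZX: cos(∠WZX) = ((11·√2)² + 11² − 11²) / (2·11·√2·11) = 242/342.24 = 0.7071, so ∠WZX = 45°.

Therefore, the measure of angle ∠WZX = 45°.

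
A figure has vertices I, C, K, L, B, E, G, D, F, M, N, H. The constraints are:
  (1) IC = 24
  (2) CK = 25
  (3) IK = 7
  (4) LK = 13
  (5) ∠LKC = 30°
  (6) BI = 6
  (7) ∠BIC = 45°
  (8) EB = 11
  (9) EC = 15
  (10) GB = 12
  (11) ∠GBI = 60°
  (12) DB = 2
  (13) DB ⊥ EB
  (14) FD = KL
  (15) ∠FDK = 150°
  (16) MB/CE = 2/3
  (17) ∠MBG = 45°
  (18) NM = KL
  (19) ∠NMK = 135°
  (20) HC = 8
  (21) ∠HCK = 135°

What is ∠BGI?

Step 1: By the law of cosines on triangle GBI: GI² = 12² + 6² − 2·12·6·cos(60°) = 108, so GI = 6·√3.
Step 2: By the inverse law of cosines on triangle BGI: cos(∠BGI) = (12² + (6·√3)² − 6²) / (2·12·6·√3) = 216/249.42 = 0.866, so ∠BGI = 30°.

Therefore, the measure of angle ∠BGI = 30°.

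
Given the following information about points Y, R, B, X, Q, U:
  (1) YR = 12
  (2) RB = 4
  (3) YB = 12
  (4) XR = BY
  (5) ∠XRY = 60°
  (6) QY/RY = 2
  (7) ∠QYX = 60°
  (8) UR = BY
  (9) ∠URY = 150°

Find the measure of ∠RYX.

From the given relations: XR = BY = 12.
Step 1: By the law of cosines on triangle YRX: YX² = 12² + 12² − 2·12·12·cos(60°) = 144, so YX = 12.
Step 2: By the inverse law of cosines on triangle RYX: cos(∠RYX) = (12² + 12² − 12²) / (2·12·12) = 144/288 = 0.5, so ∠RYX = 60°.

Therefore, the measure of angle ∠RYX = 60°.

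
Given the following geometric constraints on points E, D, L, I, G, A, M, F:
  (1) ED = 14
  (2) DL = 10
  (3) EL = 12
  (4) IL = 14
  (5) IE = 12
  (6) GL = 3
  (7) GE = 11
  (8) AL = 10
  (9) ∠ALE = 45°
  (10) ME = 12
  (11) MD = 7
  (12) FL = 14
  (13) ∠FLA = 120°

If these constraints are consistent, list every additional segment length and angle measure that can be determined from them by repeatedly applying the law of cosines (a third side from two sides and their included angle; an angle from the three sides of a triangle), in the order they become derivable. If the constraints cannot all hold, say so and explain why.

The constraints are consistent. Derivable facts, in order:
After 1 step:
- AF = 2·√109
- EA ≈ 8.62
- ∠DEL = 44.42°
- ∠DEM = 29.99°
- ∠DLE = 78.46°
- ∠DME = 91.02°
- ∠EDL = 57.12°
- ∠EDM = 58.98°
- ∠EGL = 102.25°
- ∠EIL = 54.31°
- ∠ELG = 63.61°
- ∠ELI = 54.31°
- ∠GEL = 14.14°
- ∠IEL = 71.37°
After 2 steps:
- ∠AEL = 55.12°
- ∠AFL = 24.5°
- ∠EAL = 79.88°
- ∠FAL = 35.5°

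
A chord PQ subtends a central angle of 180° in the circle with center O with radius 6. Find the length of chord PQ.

Chord = 2(6) sin(90°) = 12

12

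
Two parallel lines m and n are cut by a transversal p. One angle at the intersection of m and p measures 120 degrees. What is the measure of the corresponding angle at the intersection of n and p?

When a transversal crosses parallel lines, angles in the same position at each intersection are called corresponding angles.
These are always equal, so the answer is 120 degrees.

120 degrees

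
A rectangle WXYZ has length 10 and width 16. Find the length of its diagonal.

Using the Pythagorean theorem:
d² = 10² + 16² = 100 + 256 = 356
d = sqrt(356) = 2*sqrt(89)

2*sqrt(89)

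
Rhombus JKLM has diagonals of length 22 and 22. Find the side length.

Half-diagonals are 11 and 11. side = sqrt(11^2 + 11^2) = sqrt(242) = 11*sqrt(2)

11*sqrt(2)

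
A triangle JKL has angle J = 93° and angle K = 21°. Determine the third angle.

By the triangle angle sum property, the three interior angles of any triangle add up to 180°.
We know angle J = 93° and angle K = 21°, so their sum is 114°.
Therefore angle L = 180° - 114° = 66°.

66 degrees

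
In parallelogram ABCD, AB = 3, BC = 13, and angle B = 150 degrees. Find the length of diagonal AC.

Using the law of cosines:
d^2 = 3^2 + 13^2 - 2(3)(13)cos(150 degrees)
d^2 = 9 + 169 - 78*-sqrt(3)/2
d^2 = 39*sqrt(3) + 178
d = sqrt(39*sqrt(3) + 178)

sqrt(39*sqrt(3) + 178)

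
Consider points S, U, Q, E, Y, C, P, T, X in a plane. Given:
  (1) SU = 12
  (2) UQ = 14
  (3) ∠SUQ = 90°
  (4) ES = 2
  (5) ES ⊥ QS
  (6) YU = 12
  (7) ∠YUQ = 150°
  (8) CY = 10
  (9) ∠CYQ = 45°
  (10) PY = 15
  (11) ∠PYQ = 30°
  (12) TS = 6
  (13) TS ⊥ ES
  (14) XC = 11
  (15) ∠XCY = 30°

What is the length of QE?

Step 1: By the law of cosines on triangle SUQ: SQ² = 12² + 14² − 2·12·14·cos(90°) = 340, so SQ = 2·√85.
Step 2: By the law of cosines on triangle QSE: QE² = (2·√85)² + 2² − 2·2·√85·2·cos(90°) = 344, so QE = 2·√86.

Therefore, the length of QE = 2·√86.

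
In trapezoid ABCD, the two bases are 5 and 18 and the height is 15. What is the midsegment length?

midsegment = (5 + 18) / 2 = 23 / 2 = 23/2

23/2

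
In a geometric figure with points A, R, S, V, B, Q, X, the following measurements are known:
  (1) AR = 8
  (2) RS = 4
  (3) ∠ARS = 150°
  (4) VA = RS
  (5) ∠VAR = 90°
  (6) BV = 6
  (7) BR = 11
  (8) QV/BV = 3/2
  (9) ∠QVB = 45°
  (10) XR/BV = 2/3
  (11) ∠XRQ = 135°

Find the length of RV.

From the given relations: VA = RS = 4.
Step 1: By the law of cosines on triangle RAV: RV² = 8² + 4² − 2·8·4·cos(90°) = 80, so RV = 4·√5.

Therefore, the length of RV = 4·√5.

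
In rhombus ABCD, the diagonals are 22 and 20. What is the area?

Area of a rhombus = (d1 * d2) / 2
Area = (22 * 20) / 2
Area = 440 / 2
Area = 220

220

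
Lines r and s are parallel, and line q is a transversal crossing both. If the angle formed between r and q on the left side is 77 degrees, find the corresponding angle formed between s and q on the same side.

Corresponding angles formed by parallel lines and a transversal are equal.
The given angle is 77 degrees.
The corresponding angle = 77 degrees.

77 degrees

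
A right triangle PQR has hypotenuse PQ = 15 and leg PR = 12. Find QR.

By the Pythagorean theorem: QR^2 = PQ^2 - PR^2
QR^2 = 15^2 - 12^2 = 225 - 144 = 81
QR = sqrt(81) = 9

9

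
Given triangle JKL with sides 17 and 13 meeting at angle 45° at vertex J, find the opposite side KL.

When two sides and the included angle are known, the law of cosines gives the third side.
c^2 = a^2 + b^2 - 2ab cos(C) generalizes the Pythagorean theorem to non-right triangles.
Here: KL^2 = 289 + 169 - 442*(sqrt(2)/2) = 458 - 221*sqrt(2)
KL = sqrt(458 - 221*sqrt(2))

sqrt(458 - 221*sqrt(2))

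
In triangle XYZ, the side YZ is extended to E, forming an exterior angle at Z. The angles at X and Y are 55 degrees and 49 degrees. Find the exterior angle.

By the exterior angle theorem, an exterior angle of a triangle equals the sum of the two remote interior angles.
Exterior angle = angle X + angle Y
Exterior angle = 55 + 49 = 104 degrees

104 degrees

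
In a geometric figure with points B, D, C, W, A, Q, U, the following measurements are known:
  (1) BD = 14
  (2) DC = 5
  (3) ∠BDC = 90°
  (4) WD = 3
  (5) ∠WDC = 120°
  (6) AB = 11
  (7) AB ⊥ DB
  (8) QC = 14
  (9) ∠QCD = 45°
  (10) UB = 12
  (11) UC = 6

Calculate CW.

Step 1: By the law of cosines on triangle CDW: CW² = 5² + 3² − 2·5·3·cos(120°) = 49, so CW = 7.

Therefore, the length of CW = 7.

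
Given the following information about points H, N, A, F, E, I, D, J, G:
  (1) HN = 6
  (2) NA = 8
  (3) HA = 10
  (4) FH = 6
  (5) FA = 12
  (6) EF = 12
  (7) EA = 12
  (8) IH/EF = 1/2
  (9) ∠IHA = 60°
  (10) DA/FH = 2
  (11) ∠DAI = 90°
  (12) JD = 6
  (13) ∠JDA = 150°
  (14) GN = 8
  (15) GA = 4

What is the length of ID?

From the given relations: IH = 1/2·EF = 1/2·12 = 6; DA = 2·FH = 2·6 = 12.
Step 1: By the law of cosines on triangle IHA: IA² = 6² + 10² − 2·6·10·cos(60°) = 76, so IA = 2·√19.
Step 2: By the law of cosines on triangle IAD: ID² = (2·√19)² + 12² − 2·2·√19·12·cos(90°) = 220, so ID = 2·√55.

Therefore, the length of ID = 2·√55.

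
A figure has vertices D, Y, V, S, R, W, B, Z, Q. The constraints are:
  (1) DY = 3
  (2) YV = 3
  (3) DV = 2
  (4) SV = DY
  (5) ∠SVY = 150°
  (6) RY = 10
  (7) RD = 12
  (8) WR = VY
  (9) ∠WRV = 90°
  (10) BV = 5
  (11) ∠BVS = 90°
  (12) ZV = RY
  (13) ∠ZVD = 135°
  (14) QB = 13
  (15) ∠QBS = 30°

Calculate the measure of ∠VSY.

From the given relations: SV = DY = 3.
Step 1: By the law of cosines on triangle SVY: SY² = 3² + 3² − 2·3·3·cos(150°) = 33.59, so SY ≈ 5.8.
Step 2: By the inverse law of cosines on triangle VSY: cos(∠VSY) = (3² + 5.8² − 3²) / (2·3·5.8) = 33.59/34.77 = 0.9659, so ∠VSY = 15°.

Therefore, the measure of angle ∠VSY = 15°.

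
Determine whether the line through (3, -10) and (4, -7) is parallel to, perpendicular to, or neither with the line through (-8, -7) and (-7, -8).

Slope of line 1: m1 = (-7 - -10)/(4 - 3) = 3/1 = 3
Slope of line 2: m2 = (-8 - -7)/(-7 - -8) = -1/1 = -1
For parallel lines we need equal slopes: 3 != -1.
For perpendicular lines we need m1*m2 = -1: (3)(-1) = -3 != -1.
Since neither condition holds, the lines are neither parallel nor perpendicular.

Neither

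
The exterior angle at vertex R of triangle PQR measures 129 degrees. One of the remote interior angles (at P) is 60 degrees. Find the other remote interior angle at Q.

angle Q = 129 - 60 = 69 degrees (exterior angle theorem).

69 degrees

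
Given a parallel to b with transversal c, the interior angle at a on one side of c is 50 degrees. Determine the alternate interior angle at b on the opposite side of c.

Alternate interior angles are equal: 50 degrees.

50 degrees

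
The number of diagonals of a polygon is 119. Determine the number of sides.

Using d = n(n - 3)/2, we solve 119 = n(n - 3)/2.
So n(n - 3) = 238.
Testing n = 17: 17 * 14 = 238 = 238. Correct.
The polygon has 17 sides.

17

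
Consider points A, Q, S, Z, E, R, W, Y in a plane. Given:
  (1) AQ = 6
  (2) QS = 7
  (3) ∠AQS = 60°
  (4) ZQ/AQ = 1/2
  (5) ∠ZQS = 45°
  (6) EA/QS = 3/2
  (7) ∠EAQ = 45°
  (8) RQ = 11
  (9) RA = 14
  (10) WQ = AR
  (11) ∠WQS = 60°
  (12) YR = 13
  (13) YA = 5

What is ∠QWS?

From the given relations: WQ = AR = 14.
Step 1: By the law of cosines on triangle WQS: WS² = 14² + 7² − 2·14·7·cos(60°) = 147, so WS = 7·√3.
Step 2: By the inverse law of cosines on triangle QWS: cos(∠QWS) = (14² + (7·√3)² − 7²) / (2·14·7·√3) = 294/339.48 = 0.866, so ∠QWS = 30°.

Therefore, the measure of angle ∠QWS = 30°.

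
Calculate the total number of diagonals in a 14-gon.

The number of diagonals in an n-gon is n(n - 3)/2.
For n = 14: 14(14 - 3)/2 = 14 × 11 / 2 = 77.

77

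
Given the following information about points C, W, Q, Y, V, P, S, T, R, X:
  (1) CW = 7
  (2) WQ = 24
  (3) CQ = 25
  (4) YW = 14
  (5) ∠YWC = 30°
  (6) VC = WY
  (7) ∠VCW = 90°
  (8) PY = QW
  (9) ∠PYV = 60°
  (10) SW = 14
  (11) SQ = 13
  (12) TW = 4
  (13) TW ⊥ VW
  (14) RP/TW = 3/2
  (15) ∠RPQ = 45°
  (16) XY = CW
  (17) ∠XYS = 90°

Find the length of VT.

From the given relations: VC = WY = 14.
Step 1: By the law of cosines on triangle VCW: VW² = 14² + 7² − 2·14·7·cos(90°) = 245, so VW = 7·√5.
Step 2: By the law of cosines on triangle VWT: VT² = (7·√5)² + 4² − 2·7·√5·4·cos(90°) = 261, so VT = 3·√29.

Therefore, the length of VT = 3·√29.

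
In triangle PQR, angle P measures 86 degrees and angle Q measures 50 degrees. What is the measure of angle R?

angle R = 180 - 86 - 50 = 44 degrees.

44 degrees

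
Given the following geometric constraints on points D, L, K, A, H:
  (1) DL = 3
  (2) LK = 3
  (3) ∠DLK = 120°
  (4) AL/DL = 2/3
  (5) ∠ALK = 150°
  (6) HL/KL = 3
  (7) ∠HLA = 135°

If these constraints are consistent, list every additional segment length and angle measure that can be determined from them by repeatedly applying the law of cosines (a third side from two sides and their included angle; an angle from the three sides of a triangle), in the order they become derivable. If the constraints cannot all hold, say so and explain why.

The constraints are consistent. Derivable facts, in order:
After 1 step:
- AH ≈ 10.51
- DK = 3·√3
- KA ≈ 4.84
After 2 steps:
- ∠AHL = 7.73°
- ∠AKL = 11.93°
- ∠DKL = 30°
- ∠HAL = 37.27°
- ∠KAL = 18.07°
- ∠KDL = 30°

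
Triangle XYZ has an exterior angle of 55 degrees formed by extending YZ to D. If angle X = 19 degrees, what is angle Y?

The exterior angle theorem states that an exterior angle equals the sum of the two non-adjacent interior angles.
So 55 = 19 + angle Y, which gives angle Y = 55 - 19 = 36 degrees.

36 degrees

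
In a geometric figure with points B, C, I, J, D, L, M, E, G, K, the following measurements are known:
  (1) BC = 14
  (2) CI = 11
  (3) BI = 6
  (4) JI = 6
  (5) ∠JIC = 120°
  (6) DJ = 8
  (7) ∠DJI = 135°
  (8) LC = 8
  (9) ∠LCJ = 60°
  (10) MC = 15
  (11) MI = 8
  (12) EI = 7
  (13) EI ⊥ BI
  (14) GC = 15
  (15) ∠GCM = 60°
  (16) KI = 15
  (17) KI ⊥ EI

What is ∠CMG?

Step 1: By the law of cosines on triangle MCG: MG² = 15² + 15² − 2·15·15·cos(60°) = 225, so MG = 15.
Step 2: By the inverse law of cosines on triangle CMG: cos(∠CMG) = (15² + 15² − 15²) / (2·15·15) = 225/450 = 0.5, so ∠CMG = 60°.

Therefore, the measure of angle ∠CMG = 60°.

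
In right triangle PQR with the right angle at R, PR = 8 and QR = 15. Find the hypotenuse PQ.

By the Pythagorean theorem: PQ^2 = PR^2 + QR^2
PQ^2 = 8^2 + 15^2 = 64 + 225 = 289
PQ = sqrt(289) = 17

17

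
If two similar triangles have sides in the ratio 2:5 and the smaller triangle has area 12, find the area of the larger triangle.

For similar figures, the area ratio equals the square of the side ratio.
Side ratio (the smaller triangle to the larger triangle) = 2:5, so area ratio = 2^2:5^2 = 4:25.
If the area of the smaller triangle is 12, then the area of the larger triangle = 12 * (25/4) = 75.

75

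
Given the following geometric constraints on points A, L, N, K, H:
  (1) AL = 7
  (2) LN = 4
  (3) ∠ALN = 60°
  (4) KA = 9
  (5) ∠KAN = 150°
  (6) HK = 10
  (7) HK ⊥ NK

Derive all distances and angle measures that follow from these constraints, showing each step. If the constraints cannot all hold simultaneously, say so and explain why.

The constraints are consistent.

Step 1: From AL = 7, LN = 4, and ∠ALN = 60°, by the law of cosines:
  AN² = AL² + LN² - 2·AL·LN·cos(60°) = 49 + 16 - 28 = 37
  AN = √37

Step 2: From NA = √37, AK = 9, and ∠NAK = 150°, by the law of cosines:
  NK² = NA² + AK² - 2·NA·AK·cos(150°) = 37 + 81 + 94.82 = 212.8
  NK ≈ 14.59

Step 3: From AL = 7, AN = √37, LN = 4, by the inverse law of cosines:
  cos(∠LAN) = (AL² + AN² - LN²) / (2·AL·AN)
  ∠LAN = 34.72°

Step 4: From NA = √37, NL = 4, AL = 7, by the inverse law of cosines:
  cos(∠ANL) = (NA² + NL² - AL²) / (2·NA·NL)
  ∠ANL = 85.28°

Step 5: From NK = 14.59, KH = 10, and ∠NKH = 90°, by the law of cosines:
  NH² = NK² + KH² - 2·NK·KH·cos(90°) = 212.8 + 100 - 0 = 312.8
  NH ≈ 17.69

Step 6: From NA = √37, NK = 14.59, AK = 9, by the inverse law of cosines:
  cos(∠ANK) = (NA² + NK² - AK²) / (2·NA·NK)
  ∠ANK = 17.97°

Step 7: From KA = 9, KN = 14.59, AN = √37, by the inverse law of cosines:
  cos(∠AKN) = (KA² + KN² - AN²) / (2·KA·KN)
  ∠AKN = 12.03°

Step 8: From NH = 17.69, NK = 14.59, HK = 10, by the inverse law of cosines:
  cos(∠HNK) = (NH² + NK² - HK²) / (2·NH·NK)
  ∠HNK = 34.43°

Step 9: From HK = 10, HN = 17.69, KN = 14.59, by the inverse law of cosines:
  cos(∠KHN) = (HK² + HN² - KN²) / (2·HK·HN)
  ∠KHN = 55.57°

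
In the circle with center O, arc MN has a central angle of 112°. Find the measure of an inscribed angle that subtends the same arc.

By the inscribed angle theorem, the inscribed angle is half the central angle.
Inscribed angle = 112° / 2 = 56°

56°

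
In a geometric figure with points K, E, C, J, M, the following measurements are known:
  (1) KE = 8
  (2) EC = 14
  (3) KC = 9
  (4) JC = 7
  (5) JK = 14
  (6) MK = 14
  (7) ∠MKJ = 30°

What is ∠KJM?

Step 1: By the law of cosines on triangle JKM: JM² = 14² + 14² − 2·14·14·cos(30°) = 52.52, so JM ≈ 7.25.
Step 2: By the inverse law of cosines on triangle KJM: cos(∠KJM) = (14² + 7.25² − 14²) / (2·14·7.25) = 52.52/202.91 = 0.2588, so ∠KJM = 75°.

Therefore, the measure of angle ∠KJM = 75°.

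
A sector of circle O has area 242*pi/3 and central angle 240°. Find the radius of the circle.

r² = 360 × 242*pi/3 / (π × 240) = 121, so r = 11.

11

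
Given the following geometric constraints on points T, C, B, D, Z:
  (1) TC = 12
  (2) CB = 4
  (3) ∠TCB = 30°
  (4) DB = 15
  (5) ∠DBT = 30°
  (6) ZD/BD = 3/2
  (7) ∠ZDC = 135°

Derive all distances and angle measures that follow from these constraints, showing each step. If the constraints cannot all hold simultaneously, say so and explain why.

The constraints are consistent.

From the given relations:
  ZD = 3/2·BD = 3/2·15 ≈ 22.5

Step 1: From TC = 12, CB = 4, and ∠TCB = 30°, by the law of cosines:
  TB² = TC² + CB² - 2·TC·CB·cos(30°) = 144 + 16 - 83.14 = 76.86
  TB ≈ 8.77

Step 2: From TB = 8.77, BD = 15, and ∠TBD = 30°, by the law of cosines:
  TD² = TB² + BD² - 2·TB·BD·cos(30°) = 76.86 + 225 - 227.8 = 74.09
  TD ≈ 8.61

Step 3: From TB = 8.77, TC = 12, BC = 4, by the inverse law of cosines:
  cos(∠BTC) = (TB² + TC² - BC²) / (2·TB·TC)
  ∠BTC = 13.19°

Step 4: From BC = 4, BT = 8.77, CT = 12, by the inverse law of cosines:
  cos(∠CBT) = (BC² + BT² - CT²) / (2·BC·BT)
  ∠CBT = 136.81°

Step 5: From TB = 8.77, TD = 8.61, BD = 15, by the inverse law of cosines:
  cos(∠BTD) = (TB² + TD² - BD²) / (2·TB·TD)
  ∠BTD = 119.38°

Step 6: From DB = 15, DT = 8.61, BT = 8.77, by the inverse law of cosines:
  cos(∠BDT) = (DB² + DT² - BT²) / (2·DB·DT)
  ∠BDT = 30.62°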